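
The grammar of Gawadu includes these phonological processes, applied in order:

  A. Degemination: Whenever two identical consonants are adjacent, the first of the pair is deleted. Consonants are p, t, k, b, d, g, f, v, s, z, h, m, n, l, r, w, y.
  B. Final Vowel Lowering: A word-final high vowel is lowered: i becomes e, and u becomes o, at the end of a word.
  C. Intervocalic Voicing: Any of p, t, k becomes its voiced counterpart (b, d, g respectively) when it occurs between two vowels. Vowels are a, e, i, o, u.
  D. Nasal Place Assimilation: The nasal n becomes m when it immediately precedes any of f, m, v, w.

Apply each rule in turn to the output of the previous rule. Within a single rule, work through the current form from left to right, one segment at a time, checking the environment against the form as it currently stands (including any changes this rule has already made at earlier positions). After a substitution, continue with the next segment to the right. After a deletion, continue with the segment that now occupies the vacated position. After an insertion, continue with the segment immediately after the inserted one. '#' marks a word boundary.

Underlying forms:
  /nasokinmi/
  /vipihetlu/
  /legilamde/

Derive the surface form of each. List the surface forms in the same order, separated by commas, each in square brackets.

[nasogimme], [vibihetlo], [legilamde]

/nasokinmi/:
  A Degemination: no change — [nasokinmi]
  B Final Vowel Lowering: [nasokinmi] → [nasokinme]
  C Intervocalic Voicing: [nasokinme] → [nasoginme]
  D Nasal Place Assimilation: [nasoginme] → [nasogimme]
/vipihetlu/:
  A Degemination: no change — [vipihetlu]
  B Final Vowel Lowering: [vipihetlu] → [vipihetlo]
  C Intervocalic Voicing: [vipihetlo] → [vibihetlo]
  D Nasal Place Assimilation: no change — [vibihetlo]
/legilamde/:
  A Degemination: no change — [legilamde]
  B Final Vowel Lowering: no change — [legilamde]
  C Intervocalic Voicing: no change — [legilamde]
  D Nasal Place Assimilation: no change — [legilamde]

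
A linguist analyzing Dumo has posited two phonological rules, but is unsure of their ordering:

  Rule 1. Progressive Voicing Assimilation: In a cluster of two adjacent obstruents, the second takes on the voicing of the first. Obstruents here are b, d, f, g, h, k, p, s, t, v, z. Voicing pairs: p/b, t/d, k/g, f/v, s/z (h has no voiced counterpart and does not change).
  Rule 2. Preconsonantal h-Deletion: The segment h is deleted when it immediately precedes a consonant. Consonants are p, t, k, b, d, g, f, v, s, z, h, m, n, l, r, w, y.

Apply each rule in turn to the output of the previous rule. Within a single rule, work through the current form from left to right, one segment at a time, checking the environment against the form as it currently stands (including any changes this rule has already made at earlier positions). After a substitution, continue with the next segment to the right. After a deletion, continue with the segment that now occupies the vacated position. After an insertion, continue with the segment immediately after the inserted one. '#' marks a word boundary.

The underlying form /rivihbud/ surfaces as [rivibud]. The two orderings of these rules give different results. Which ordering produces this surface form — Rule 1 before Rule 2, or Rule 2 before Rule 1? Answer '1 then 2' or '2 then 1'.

Order 1 then 2:
  1 Progressive Voicing Assimilation: [rivihbud] → [rivihpud]
  2 Preconsonantal h-Deletion: [rivihpud] → [rivipud]
  result: [rivipud]
Order 2 then 1:
  2 Preconsonantal h-Deletion: [rivihbud] → [rivibud]
  1 Progressive Voicing Assimilation: no change — [rivibud]
  result: [rivibud]

2 then 1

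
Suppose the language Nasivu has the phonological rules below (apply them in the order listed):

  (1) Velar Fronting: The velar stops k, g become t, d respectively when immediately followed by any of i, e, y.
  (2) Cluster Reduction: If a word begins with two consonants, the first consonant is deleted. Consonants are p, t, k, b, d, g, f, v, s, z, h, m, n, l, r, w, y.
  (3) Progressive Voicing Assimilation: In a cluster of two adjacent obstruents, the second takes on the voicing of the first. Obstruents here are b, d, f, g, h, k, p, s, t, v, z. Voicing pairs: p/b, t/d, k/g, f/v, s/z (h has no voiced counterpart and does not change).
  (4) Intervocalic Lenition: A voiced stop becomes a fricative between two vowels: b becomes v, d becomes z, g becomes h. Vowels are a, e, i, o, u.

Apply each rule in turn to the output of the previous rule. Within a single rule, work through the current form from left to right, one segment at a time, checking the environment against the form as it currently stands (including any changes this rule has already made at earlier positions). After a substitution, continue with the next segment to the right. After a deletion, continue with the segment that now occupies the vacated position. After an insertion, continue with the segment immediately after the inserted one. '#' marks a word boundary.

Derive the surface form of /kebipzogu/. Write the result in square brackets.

[tevipsohu]

(1) Velar Fronting: [kebipzogu] → [tebipzogu]
(2) Cluster Reduction: no change — [tebipzogu]
(3) Progressive Voicing Assimilation: [tebipzogu] → [tebipsogu]
(4) Intervocalic Lenition: [tebipsogu] → [tevipsohu]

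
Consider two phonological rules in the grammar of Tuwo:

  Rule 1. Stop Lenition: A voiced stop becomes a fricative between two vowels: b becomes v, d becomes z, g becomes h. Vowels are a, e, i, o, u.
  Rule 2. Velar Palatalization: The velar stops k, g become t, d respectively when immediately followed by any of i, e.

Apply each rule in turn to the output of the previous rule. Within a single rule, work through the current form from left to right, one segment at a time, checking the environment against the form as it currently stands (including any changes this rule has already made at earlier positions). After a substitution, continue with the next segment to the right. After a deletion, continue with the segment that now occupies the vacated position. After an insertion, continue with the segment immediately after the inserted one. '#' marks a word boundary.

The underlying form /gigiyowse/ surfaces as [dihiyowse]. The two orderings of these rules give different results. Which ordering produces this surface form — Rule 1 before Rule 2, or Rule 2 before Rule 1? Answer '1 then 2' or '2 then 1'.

1 then 2

Order 1 then 2:
  1 Stop Lenition: [gigiyowse] → [gihiyowse]
  2 Velar Palatalization: [gihiyowse] → [dihiyowse]
  result: [dihiyowse]
Order 2 then 1:
  2 Velar Palatalization: [gigiyowse] → [didiyowse]
  1 Stop Lenition: [didiyowse] → [diziyowse]
  result: [diziyowse]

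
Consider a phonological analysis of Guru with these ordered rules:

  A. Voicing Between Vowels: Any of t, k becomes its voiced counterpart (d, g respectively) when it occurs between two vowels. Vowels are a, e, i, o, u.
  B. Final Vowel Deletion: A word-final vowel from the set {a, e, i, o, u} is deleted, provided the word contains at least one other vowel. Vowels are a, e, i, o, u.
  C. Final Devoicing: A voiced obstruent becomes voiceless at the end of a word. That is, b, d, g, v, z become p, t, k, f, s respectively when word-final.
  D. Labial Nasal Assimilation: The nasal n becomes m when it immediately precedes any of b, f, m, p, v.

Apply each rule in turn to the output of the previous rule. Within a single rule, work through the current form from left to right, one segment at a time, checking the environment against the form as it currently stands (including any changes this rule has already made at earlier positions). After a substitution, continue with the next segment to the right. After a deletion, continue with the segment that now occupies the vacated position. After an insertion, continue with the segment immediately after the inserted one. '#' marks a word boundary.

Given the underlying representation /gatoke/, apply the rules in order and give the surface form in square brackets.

[gadok]

A Voicing Between Vowels: [gatoke] → [gadoge]
B Final Vowel Deletion: [gadoge] → [gadog]
C Final Devoicing: [gadog] → [gadok]
D Labial Nasal Assimilation: no change — [gadok]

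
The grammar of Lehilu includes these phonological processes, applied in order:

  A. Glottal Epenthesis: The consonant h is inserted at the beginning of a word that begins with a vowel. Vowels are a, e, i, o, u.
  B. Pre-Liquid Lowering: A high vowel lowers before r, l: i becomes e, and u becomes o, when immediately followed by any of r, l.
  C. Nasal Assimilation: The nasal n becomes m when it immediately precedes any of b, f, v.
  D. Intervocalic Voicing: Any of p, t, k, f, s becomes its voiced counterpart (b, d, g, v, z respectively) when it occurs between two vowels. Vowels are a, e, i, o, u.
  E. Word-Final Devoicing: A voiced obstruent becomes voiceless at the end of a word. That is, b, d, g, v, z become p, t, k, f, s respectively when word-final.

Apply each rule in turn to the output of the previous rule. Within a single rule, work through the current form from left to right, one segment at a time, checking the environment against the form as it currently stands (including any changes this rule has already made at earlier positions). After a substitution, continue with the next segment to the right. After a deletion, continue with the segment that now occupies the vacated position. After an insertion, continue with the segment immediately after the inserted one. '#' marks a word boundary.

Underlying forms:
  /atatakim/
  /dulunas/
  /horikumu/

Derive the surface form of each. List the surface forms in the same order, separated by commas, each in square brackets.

/atatakim/:
  A Glottal Epenthesis: [atatakim] → [hatatakim]
  B Pre-Liquid Lowering: no change — [hatatakim]
  C Nasal Assimilation: no change — [hatatakim]
  D Intervocalic Voicing: [hatatakim] → [hadadagim]
  E Word-Final Devoicing: no change — [hadadagim]
/dulunas/:
  A Glottal Epenthesis: no change — [dulunas]
  B Pre-Liquid Lowering: [dulunas] → [dolunas]
  C Nasal Assimilation: no change — [dolunas]
  D Intervocalic Voicing: no change — [dolunas]
  E Word-Final Devoicing: no change — [dolunas]
/horikumu/:
  A Glottal Epenthesis: no change — [horikumu]
  B Pre-Liquid Lowering: no change — [horikumu]
  C Nasal Assimilation: no change — [horikumu]
  D Intervocalic Voicing: [horikumu] → [horigumu]
  E Word-Final Devoicing: no change — [horigumu]

[hadadagim], [dolunas], [horigumu]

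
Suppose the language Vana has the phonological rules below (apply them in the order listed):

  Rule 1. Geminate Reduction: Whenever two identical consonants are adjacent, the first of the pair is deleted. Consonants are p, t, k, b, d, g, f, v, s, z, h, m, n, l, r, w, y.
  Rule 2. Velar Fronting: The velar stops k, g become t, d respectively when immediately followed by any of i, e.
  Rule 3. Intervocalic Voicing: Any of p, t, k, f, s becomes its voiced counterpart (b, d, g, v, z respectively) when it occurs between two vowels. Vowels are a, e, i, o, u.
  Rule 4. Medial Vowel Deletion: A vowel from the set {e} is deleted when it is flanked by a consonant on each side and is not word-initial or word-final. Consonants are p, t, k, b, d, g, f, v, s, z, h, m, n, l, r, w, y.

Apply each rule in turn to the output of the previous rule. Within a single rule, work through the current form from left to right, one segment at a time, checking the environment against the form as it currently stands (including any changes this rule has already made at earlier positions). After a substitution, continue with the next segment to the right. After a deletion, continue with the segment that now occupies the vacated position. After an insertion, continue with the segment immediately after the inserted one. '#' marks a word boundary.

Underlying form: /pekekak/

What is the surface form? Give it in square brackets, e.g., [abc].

Rule 1 Geminate Reduction: no change — [pekekak]
Rule 2 Velar Fronting: [pekekak] → [petekak]
Rule 3 Intervocalic Voicing: [petekak] → [pedegak]
Rule 4 Medial Vowel Deletion: [pedegak] → [pdgak]

[pdgak]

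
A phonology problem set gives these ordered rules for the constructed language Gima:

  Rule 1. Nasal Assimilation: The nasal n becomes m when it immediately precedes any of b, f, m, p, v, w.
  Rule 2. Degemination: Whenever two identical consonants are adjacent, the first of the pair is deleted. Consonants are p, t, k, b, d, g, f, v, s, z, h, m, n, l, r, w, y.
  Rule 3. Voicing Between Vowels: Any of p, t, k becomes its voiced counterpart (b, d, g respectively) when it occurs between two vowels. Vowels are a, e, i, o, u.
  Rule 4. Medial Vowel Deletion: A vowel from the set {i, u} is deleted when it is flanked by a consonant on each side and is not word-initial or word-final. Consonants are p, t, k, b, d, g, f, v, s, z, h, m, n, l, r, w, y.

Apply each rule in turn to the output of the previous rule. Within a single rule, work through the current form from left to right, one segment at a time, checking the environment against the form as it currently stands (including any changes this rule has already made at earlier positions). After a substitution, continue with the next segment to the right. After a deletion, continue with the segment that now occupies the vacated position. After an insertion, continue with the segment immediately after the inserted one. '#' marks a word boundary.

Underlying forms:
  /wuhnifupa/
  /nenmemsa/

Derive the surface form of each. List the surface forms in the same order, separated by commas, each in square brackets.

/wuhnifupa/:
  Rule 1 Nasal Assimilation: no change — [wuhnifupa]
  Rule 2 Degemination: no change — [wuhnifupa]
  Rule 3 Voicing Between Vowels: [wuhnifupa] → [wuhnifuba]
  Rule 4 Medial Vowel Deletion: [wuhnifuba] → [whnfba]
/nenmemsa/:
  Rule 1 Nasal Assimilation: [nenmemsa] → [nemmemsa]
  Rule 2 Degemination: [nemmemsa] → [nememsa]
  Rule 3 Voicing Between Vowels: no change — [nememsa]
  Rule 4 Medial Vowel Deletion: no change — [nememsa]

[whnfba], [nememsa]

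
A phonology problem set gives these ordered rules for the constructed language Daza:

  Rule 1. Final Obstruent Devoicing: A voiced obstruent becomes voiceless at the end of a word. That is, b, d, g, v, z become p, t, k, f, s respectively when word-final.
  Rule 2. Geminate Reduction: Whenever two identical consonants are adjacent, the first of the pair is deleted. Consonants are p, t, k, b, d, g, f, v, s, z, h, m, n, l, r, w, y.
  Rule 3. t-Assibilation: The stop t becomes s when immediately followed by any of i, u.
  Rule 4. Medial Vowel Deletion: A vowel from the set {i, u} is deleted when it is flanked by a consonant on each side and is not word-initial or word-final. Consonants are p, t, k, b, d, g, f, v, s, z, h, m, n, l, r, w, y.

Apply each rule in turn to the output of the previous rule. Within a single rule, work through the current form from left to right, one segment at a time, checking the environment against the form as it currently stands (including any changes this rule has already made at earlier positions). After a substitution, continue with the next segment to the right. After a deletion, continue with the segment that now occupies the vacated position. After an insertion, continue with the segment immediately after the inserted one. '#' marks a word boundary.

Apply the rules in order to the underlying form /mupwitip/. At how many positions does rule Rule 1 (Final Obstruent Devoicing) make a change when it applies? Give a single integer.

0

Rule 1 Final Obstruent Devoicing: no change — [mupwitip]
Rule 2 Geminate Reduction: no change — [mupwitip]
Rule 3 t-Assibilation: [mupwitip] → [mupwisip]
Rule 4 Medial Vowel Deletion: [mupwisip] → [mpwsp]
Rule Rule 1 changed 0 position(s).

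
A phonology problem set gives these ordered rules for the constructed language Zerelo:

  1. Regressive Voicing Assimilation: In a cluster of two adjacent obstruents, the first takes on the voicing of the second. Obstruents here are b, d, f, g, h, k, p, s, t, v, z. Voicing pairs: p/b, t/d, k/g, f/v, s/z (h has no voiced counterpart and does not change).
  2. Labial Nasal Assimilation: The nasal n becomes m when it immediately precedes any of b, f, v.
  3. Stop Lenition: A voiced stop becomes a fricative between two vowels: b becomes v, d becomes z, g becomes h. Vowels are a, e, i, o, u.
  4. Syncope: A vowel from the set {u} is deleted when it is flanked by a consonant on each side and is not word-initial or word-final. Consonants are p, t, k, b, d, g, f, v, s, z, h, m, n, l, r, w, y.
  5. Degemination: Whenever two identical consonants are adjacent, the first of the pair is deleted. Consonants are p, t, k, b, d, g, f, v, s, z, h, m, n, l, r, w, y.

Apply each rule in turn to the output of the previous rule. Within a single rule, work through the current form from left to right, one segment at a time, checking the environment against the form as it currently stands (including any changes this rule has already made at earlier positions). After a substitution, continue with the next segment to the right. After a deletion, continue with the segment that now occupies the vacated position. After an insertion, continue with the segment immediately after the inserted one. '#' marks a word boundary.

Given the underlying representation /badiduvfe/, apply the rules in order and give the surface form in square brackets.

[bazizfe]

1 Regressive Voicing Assimilation: [badiduvfe] → [badiduffe]
2 Labial Nasal Assimilation: no change — [badiduffe]
3 Stop Lenition: [badiduffe] → [bazizuffe]
4 Syncope: [bazizuffe] → [bazizffe]
5 Degemination: [bazizffe] → [bazizfe]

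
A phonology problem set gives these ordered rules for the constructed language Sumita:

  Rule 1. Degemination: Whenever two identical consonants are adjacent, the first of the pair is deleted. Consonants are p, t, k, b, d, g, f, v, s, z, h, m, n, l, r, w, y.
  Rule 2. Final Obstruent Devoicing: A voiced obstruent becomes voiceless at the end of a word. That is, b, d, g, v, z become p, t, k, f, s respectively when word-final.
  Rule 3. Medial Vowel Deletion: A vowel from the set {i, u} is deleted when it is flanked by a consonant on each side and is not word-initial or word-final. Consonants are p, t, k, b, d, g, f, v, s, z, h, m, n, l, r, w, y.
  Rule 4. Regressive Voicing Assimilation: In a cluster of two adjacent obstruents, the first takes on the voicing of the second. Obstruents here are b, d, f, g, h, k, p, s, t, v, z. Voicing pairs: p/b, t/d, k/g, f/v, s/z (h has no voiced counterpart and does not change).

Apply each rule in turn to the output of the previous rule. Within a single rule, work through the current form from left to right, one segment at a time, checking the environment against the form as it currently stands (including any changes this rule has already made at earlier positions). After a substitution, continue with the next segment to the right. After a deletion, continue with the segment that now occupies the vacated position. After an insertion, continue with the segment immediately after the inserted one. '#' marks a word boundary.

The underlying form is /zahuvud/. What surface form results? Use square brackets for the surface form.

[zahft]

Rule 1 Degemination: no change — [zahuvud]
Rule 2 Final Obstruent Devoicing: [zahuvud] → [zahuvut]
Rule 3 Medial Vowel Deletion: [zahuvut] → [zahvt]
Rule 4 Regressive Voicing Assimilation: [zahvt] → [zahft]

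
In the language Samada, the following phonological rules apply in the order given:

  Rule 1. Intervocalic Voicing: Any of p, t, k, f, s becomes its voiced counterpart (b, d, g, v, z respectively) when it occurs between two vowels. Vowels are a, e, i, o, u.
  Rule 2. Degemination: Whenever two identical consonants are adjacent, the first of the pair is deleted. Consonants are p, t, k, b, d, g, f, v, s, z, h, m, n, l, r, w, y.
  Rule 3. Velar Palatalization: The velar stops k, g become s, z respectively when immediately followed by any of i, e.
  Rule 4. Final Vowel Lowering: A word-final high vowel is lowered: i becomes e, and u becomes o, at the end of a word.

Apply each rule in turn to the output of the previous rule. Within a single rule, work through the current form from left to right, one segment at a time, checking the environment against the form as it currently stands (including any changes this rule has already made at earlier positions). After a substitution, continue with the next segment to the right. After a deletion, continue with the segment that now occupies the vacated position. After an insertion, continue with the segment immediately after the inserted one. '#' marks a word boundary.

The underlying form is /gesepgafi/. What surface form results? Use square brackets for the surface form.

[zezepgave]

Rule 1 Intervocalic Voicing: [gesepgafi] → [gezepgavi]
Rule 2 Degemination: no change — [gezepgavi]
Rule 3 Velar Palatalization: [gezepgavi] → [zezepgavi]
Rule 4 Final Vowel Lowering: [zezepgavi] → [zezepgave]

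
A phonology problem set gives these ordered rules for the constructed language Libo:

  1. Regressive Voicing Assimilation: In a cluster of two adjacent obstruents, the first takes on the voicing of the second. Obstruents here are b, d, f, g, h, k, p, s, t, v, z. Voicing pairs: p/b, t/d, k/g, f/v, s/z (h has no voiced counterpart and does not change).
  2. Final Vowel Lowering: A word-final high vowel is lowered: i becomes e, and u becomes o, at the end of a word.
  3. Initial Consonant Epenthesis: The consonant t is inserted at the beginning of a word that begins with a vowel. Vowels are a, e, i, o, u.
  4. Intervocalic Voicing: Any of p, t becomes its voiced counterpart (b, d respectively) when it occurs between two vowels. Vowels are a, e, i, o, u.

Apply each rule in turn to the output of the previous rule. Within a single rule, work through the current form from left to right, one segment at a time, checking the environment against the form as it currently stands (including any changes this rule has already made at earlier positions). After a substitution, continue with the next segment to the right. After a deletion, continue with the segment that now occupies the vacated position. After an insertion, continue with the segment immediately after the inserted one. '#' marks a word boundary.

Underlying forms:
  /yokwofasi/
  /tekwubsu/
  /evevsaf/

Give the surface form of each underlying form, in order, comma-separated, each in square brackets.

[yokwofase], [tekwupso], [tevefsaf]

/yokwofasi/:
  1 Regressive Voicing Assimilation: no change — [yokwofasi]
  2 Final Vowel Lowering: [yokwofasi] → [yokwofase]
  3 Initial Consonant Epenthesis: no change — [yokwofase]
  4 Intervocalic Voicing: no change — [yokwofase]
/tekwubsu/:
  1 Regressive Voicing Assimilation: [tekwubsu] → [tekwupsu]
  2 Final Vowel Lowering: [tekwupsu] → [tekwupso]
  3 Initial Consonant Epenthesis: no change — [tekwupso]
  4 Intervocalic Voicing: no change — [tekwupso]
/evevsaf/:
  1 Regressive Voicing Assimilation: [evevsaf] → [evefsaf]
  2 Final Vowel Lowering: no change — [evefsaf]
  3 Initial Consonant Epenthesis: [evefsaf] → [tevefsaf]
  4 Intervocalic Voicing: no change — [tevefsaf]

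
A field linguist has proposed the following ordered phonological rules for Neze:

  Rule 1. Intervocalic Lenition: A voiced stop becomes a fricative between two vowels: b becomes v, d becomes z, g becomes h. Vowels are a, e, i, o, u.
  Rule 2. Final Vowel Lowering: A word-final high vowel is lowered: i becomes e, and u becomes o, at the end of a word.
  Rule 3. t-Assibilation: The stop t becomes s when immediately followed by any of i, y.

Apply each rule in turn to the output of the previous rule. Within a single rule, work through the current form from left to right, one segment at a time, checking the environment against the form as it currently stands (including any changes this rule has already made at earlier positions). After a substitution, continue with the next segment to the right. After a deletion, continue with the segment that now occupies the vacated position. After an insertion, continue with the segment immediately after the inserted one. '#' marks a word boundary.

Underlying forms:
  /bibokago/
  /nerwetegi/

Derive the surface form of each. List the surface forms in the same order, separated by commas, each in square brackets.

[bivokaho], [nerwetehe]

/bibokago/:
  Rule 1 Intervocalic Lenition: [bibokago] → [bivokaho]
  Rule 2 Final Vowel Lowering: no change — [bivokaho]
  Rule 3 t-Assibilation: no change — [bivokaho]
/nerwetegi/:
  Rule 1 Intervocalic Lenition: [nerwetegi] → [nerwetehi]
  Rule 2 Final Vowel Lowering: [nerwetehi] → [nerwetehe]
  Rule 3 t-Assibilation: no change — [nerwetehe]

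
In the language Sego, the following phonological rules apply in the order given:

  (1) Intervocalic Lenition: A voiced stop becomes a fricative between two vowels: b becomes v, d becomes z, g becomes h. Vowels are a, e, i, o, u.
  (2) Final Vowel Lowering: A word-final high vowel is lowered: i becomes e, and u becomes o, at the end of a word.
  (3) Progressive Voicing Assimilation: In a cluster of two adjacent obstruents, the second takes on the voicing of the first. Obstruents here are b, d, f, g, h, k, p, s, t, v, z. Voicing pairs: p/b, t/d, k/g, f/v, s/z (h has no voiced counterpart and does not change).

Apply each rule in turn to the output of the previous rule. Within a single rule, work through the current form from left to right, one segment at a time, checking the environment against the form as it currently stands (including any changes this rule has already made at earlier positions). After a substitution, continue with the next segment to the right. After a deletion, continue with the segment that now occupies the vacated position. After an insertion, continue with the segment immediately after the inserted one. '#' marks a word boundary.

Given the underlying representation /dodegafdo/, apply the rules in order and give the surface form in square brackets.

[dozehafto]

(1) Intervocalic Lenition: [dodegafdo] → [dozehafdo]
(2) Final Vowel Lowering: no change — [dozehafdo]
(3) Progressive Voicing Assimilation: [dozehafdo] → [dozehafto]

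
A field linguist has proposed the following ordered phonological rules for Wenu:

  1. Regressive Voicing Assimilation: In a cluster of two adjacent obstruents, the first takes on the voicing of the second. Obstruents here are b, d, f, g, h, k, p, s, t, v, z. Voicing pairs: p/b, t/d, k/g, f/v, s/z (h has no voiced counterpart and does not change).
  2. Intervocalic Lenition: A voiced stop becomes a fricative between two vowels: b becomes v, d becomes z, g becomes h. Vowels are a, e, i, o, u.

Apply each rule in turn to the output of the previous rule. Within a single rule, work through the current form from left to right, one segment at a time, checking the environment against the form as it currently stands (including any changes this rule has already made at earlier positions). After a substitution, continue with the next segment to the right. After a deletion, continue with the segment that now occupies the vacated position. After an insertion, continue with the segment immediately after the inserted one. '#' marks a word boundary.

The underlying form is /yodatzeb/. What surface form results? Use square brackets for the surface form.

[yozadzeb]

1 Regressive Voicing Assimilation: [yodatzeb] → [yodadzeb]
2 Intervocalic Lenition: [yodadzeb] → [yozadzeb]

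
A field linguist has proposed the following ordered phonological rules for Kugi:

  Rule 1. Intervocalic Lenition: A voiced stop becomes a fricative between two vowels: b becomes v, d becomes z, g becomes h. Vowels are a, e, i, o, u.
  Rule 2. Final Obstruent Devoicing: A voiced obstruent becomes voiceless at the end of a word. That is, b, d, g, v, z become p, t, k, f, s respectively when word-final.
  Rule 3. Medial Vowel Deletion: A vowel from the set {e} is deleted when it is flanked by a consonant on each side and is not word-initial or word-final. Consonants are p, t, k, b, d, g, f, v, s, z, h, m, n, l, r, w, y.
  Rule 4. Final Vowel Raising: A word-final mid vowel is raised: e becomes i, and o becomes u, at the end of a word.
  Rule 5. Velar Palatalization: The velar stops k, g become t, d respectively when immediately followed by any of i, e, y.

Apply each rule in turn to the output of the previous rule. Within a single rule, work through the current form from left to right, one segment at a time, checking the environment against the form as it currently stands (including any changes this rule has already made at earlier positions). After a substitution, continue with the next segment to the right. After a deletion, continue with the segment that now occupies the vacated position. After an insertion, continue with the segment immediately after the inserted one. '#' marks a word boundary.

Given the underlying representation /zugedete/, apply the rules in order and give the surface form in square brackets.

Rule 1 Intervocalic Lenition: [zugedete] → [zuhezete]
Rule 2 Final Obstruent Devoicing: no change — [zuhezete]
Rule 3 Medial Vowel Deletion: [zuhezete] → [zuhzte]
Rule 4 Final Vowel Raising: [zuhzte] → [zuhzti]
Rule 5 Velar Palatalization: no change — [zuhzti]

[zuhzti]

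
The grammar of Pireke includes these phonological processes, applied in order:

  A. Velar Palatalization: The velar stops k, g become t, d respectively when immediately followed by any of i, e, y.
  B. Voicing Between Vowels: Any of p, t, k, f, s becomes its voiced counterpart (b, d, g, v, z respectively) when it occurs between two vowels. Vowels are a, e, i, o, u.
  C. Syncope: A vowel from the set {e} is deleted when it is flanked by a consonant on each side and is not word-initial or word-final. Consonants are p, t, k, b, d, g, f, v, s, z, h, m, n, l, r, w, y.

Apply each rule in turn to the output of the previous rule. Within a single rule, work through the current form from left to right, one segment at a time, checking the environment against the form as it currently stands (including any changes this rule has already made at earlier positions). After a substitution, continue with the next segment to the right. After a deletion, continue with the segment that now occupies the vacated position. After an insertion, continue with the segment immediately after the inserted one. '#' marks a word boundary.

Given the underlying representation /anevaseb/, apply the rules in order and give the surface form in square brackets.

A Velar Palatalization: no change — [anevaseb]
B Voicing Between Vowels: [anevaseb] → [anevazeb]
C Syncope: [anevazeb] → [anvazb]

[anvazb]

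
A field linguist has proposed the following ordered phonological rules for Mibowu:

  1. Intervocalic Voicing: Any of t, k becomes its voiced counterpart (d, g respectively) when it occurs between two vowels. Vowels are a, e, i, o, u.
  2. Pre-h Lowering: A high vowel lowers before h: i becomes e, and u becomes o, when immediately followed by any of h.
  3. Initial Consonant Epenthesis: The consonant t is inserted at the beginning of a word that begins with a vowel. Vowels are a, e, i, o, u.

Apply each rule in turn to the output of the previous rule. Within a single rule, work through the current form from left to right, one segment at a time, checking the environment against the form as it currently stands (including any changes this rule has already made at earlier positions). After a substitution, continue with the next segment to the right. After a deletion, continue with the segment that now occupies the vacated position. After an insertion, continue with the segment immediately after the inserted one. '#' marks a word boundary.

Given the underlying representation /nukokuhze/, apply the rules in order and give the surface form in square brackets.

[nugogohze]

1 Intervocalic Voicing: [nukokuhze] → [nugoguhze]
2 Pre-h Lowering: [nugoguhze] → [nugogohze]
3 Initial Consonant Epenthesis: no change — [nugogohze]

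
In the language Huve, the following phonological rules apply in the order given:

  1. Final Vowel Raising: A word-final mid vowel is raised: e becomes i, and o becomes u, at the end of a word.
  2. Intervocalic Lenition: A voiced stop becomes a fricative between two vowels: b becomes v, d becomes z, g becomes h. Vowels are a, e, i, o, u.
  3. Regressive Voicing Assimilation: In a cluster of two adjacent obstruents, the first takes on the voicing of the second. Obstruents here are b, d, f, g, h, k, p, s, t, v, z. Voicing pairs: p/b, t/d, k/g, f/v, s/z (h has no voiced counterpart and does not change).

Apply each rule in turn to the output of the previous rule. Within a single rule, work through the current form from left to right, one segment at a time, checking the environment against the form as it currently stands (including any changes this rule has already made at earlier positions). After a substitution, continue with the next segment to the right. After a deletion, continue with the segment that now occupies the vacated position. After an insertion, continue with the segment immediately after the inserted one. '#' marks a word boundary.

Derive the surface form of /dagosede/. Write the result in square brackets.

[dahosezi]

1 Final Vowel Raising: [dagosede] → [dagosedi]
2 Intervocalic Lenition: [dagosedi] → [dahosezi]
3 Regressive Voicing Assimilation: no change — [dahosezi]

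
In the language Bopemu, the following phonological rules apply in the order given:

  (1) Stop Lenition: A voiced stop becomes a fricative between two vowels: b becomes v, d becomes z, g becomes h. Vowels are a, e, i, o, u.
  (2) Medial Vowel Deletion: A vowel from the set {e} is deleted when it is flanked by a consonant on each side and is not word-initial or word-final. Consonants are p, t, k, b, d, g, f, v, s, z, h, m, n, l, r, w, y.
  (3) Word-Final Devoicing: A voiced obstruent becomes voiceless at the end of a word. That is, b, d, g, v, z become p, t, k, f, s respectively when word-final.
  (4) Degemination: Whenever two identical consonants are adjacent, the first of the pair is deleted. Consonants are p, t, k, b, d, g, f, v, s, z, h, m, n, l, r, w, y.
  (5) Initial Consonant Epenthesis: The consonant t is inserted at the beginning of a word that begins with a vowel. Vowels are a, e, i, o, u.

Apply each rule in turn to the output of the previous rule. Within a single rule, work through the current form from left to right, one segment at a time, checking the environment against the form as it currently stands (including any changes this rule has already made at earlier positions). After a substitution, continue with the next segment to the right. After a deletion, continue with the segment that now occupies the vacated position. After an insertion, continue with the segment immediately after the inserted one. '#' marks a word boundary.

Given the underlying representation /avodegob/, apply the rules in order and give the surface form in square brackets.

(1) Stop Lenition: [avodegob] → [avozehob]
(2) Medial Vowel Deletion: [avozehob] → [avozhob]
(3) Word-Final Devoicing: [avozhob] → [avozhop]
(4) Degemination: no change — [avozhop]
(5) Initial Consonant Epenthesis: [avozhop] → [tavozhop]

[tavozhop]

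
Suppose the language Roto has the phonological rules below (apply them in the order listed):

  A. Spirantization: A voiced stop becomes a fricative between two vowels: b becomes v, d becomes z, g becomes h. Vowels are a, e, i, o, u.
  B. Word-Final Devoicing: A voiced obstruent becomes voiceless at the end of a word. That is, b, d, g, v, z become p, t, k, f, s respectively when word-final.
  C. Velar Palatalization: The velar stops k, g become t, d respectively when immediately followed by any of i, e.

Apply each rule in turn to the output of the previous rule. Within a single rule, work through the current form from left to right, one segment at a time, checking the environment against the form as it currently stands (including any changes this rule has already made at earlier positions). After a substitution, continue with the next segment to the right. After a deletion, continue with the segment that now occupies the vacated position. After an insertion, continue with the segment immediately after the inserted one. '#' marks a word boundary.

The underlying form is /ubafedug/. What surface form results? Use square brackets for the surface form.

A Spirantization: [ubafedug] → [uvafezug]
B Word-Final Devoicing: [uvafezug] → [uvafezuk]
C Velar Palatalization: no change — [uvafezuk]

[uvafezuk]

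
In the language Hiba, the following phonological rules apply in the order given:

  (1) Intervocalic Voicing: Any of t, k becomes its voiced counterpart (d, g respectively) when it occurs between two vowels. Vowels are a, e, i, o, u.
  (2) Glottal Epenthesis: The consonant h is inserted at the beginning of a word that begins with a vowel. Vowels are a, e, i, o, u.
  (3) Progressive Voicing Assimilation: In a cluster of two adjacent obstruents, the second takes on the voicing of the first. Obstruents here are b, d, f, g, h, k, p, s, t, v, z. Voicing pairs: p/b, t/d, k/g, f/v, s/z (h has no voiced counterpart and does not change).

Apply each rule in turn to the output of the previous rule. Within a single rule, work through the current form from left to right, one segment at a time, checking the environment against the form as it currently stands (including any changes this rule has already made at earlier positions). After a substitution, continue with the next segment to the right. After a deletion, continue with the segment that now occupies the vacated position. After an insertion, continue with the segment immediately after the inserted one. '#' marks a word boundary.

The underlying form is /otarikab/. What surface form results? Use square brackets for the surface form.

[hodarigab]

(1) Intervocalic Voicing: [otarikab] → [odarigab]
(2) Glottal Epenthesis: [odarigab] → [hodarigab]
(3) Progressive Voicing Assimilation: no change — [hodarigab]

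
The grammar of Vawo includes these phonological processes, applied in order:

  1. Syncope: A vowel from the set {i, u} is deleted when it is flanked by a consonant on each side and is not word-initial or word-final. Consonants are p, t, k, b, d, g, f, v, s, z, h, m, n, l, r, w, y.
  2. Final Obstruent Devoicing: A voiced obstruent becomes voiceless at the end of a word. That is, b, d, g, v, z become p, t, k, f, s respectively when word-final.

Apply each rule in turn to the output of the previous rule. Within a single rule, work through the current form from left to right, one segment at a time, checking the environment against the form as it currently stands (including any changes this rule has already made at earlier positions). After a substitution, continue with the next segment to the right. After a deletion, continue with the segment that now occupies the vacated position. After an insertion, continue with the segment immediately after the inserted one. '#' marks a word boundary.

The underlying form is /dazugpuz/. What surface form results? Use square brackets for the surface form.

1 Syncope: [dazugpuz] → [dazgpz]
2 Final Obstruent Devoicing: [dazgpz] → [dazgps]

[dazgps]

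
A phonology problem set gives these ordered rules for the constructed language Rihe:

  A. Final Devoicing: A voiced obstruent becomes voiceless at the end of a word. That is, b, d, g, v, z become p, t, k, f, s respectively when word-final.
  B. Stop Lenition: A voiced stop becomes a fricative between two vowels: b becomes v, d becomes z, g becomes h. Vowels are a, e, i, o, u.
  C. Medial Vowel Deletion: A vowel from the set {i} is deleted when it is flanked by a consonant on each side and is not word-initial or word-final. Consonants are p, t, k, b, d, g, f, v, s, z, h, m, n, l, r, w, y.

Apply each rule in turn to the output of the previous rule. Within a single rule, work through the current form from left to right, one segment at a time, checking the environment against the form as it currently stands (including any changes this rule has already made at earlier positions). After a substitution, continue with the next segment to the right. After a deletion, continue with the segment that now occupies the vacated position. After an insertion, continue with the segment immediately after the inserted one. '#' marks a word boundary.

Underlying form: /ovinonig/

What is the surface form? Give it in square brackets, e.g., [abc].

A Final Devoicing: [ovinonig] → [ovinonik]
B Stop Lenition: no change — [ovinonik]
C Medial Vowel Deletion: [ovinonik] → [ovnonk]

[ovnonk]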